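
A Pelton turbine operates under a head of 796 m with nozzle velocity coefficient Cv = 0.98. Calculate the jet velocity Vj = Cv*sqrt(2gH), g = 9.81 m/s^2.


Vj = 0.98 * sqrt(2*9.81*796) = 122.4707 m/s


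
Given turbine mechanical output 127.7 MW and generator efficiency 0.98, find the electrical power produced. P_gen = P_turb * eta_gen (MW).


P_gen = 127.7 * 0.98 = 125.1460 MW


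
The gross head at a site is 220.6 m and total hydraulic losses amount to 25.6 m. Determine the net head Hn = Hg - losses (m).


Hn = 220.6 - 25.6 = 195.0000 m


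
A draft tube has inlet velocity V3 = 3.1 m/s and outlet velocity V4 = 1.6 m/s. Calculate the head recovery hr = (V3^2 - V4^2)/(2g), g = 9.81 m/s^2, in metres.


hr = (3.1^2 - 1.6^2) / (2*9.81) = 0.3593 m


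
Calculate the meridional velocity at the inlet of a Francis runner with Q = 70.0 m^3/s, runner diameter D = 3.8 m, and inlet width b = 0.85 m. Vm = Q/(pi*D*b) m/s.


Vm = 70.0 / (pi * 3.8 * 0.85) = 6.8984 m/s


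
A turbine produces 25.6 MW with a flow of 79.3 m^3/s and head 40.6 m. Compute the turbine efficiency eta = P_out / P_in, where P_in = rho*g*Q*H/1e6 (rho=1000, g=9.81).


P_in = 1000 * 9.81 * 79.3 * 40.6 / 1e6 = 31.5841 MW
eta = 25.6 / 31.5841 = 0.8105


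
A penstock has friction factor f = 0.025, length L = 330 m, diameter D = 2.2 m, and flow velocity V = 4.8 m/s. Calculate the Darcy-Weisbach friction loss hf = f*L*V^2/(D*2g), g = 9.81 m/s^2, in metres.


hf = 0.025 * 330 * 4.8^2 / (2.2 * 2 * 9.81) = 4.4037 m


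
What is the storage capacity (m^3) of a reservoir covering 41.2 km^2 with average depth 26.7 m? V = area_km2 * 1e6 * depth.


V = 41.2 * 1e6 * 26.7 = 1.1000e+09 m^3


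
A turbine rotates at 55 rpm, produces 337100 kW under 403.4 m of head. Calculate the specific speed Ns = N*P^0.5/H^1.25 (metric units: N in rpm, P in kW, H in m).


Ns = 55 * 337100^0.5 / 403.4^1.25 = 17.6633


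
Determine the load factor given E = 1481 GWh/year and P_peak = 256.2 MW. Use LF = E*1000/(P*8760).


LF = 1481 * 1000 / (256.2 * 8760) = 0.6599


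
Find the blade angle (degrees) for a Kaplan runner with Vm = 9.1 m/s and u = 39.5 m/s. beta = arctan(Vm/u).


beta = arctan(9.1 / 39.5) = 12.9734 degrees


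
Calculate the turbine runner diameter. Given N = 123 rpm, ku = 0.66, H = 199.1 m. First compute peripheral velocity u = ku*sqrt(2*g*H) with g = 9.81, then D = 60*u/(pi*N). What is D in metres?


u = 0.66 * sqrt(2*9.81*199.1) = 41.2505 m/s
D = 60 * 41.2505 / (pi * 123) = 6.4051 m


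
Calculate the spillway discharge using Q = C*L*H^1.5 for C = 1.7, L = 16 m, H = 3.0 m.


Q = 1.7 * 16 * 3.0^1.5 = 141.3353 m^3/s


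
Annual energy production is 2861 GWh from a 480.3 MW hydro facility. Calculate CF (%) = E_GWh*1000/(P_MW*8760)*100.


CF = 2861 * 1000 / (480.3 * 8760) * 100 = 67.9988 %


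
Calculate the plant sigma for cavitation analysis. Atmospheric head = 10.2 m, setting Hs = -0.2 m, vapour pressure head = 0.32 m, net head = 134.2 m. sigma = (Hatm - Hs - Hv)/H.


sigma = (10.2 - (-0.2) - 0.32) / 134.2 = 0.0751


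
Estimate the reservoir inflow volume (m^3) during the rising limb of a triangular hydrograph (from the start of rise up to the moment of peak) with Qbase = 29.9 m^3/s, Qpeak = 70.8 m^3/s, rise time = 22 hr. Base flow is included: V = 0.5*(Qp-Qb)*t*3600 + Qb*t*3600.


V = 0.5*(70.8 - 29.9)*22*3600 + 29.9*22*3600 = 3.9877e+06 m^3


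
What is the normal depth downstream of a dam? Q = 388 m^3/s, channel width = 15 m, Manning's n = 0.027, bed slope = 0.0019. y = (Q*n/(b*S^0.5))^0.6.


y = (388 * 0.027 / (15 * 0.0019^0.5))^0.6 = 5.2825 m


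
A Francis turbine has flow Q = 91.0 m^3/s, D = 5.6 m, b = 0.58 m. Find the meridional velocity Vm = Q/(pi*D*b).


Vm = 91.0 / (pi * 5.6 * 0.58) = 8.9182 m/s


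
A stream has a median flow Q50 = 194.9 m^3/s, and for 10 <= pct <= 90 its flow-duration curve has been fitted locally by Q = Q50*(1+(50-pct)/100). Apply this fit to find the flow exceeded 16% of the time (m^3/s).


Q = 194.9 * (1 + (50 - 16)/100) = 261.1660 m^3/s


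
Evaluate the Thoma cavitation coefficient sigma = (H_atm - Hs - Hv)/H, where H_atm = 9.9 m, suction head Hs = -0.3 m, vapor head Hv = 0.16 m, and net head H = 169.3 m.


sigma = (9.9 - (-0.3) - 0.16) / 169.3 = 0.0593


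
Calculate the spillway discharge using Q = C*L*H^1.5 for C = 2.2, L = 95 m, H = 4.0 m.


Q = 2.2 * 95 * 4.0^1.5 = 1672.0000 m^3/s


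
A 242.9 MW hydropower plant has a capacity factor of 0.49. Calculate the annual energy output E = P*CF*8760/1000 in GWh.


E = 242.9 * 0.49 * 8760 / 1000 = 1042.6240 GWh


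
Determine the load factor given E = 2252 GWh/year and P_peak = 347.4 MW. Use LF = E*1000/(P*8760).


LF = 2252 * 1000 / (347.4 * 8760) = 0.7400


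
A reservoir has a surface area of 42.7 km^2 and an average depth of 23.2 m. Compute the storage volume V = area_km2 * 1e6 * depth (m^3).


V = 42.7 * 1e6 * 23.2 = 9.9064e+08 m^3


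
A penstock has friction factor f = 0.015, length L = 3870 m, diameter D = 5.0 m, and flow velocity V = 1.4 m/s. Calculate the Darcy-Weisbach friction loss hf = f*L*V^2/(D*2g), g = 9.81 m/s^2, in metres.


hf = 0.015 * 3870 * 1.4^2 / (5.0 * 2 * 9.81) = 1.1598 m


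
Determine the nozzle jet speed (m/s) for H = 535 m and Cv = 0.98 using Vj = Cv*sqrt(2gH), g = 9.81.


Vj = 0.98 * sqrt(2*9.81*535) = 100.4043 m/s


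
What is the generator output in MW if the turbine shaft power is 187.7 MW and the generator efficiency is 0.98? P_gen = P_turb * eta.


P_gen = 187.7 * 0.98 = 183.9460 MW


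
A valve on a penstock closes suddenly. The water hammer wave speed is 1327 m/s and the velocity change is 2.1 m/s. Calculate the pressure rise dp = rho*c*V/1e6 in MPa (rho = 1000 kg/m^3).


dp = 1000 * 1327 * 2.1 / 1e6 = 2.7867 MPa


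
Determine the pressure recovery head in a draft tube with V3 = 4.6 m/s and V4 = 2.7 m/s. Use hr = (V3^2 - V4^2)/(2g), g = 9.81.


hr = (4.6^2 - 2.7^2) / (2*9.81) = 0.7069 m


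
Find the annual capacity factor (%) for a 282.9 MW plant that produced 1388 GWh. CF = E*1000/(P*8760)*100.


CF = 1388 * 1000 / (282.9 * 8760) * 100 = 56.0083 %


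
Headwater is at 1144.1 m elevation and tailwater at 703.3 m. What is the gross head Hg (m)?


Hg = 1144.1 - 703.3 = 440.8000 m


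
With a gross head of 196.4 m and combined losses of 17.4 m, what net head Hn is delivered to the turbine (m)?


Hn = 196.4 - 17.4 = 179.0000 m


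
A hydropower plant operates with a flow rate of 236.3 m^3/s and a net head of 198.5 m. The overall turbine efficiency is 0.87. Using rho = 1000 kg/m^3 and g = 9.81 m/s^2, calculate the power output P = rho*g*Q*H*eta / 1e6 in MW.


P = 1000 * 9.81 * 236.3 * 198.5 * 0.87 / 1e6 = 400.3248 MW


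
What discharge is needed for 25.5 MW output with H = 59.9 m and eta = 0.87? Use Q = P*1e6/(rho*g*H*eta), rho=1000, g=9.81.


Q = 25.5 * 1e6 / (1000 * 9.81 * 59.9 * 0.87) = 49.8798 m^3/s


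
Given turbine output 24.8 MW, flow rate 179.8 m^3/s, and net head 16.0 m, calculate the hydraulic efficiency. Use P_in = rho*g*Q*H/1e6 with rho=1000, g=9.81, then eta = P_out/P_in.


P_in = 1000 * 9.81 * 179.8 * 16.0 / 1e6 = 28.2214 MW
eta = 24.8 / 28.2214 = 0.8788


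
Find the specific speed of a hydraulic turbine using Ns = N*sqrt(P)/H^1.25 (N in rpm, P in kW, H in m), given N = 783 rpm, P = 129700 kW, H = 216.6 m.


Ns = 783 * 129700^0.5 / 216.6^1.25 = 339.3585


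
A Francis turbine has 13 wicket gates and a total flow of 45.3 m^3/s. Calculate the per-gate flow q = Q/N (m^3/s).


q = 45.3 / 13 = 3.4846 m^3/s


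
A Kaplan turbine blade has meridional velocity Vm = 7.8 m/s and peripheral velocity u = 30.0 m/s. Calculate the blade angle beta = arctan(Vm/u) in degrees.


beta = arctan(7.8 / 30.0) = 14.5742 degrees


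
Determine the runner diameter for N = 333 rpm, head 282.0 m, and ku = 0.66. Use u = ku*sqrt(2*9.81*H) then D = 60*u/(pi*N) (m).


u = 0.66 * sqrt(2*9.81*282.0) = 49.0928 m/s
D = 60 * 49.0928 / (pi * 333) = 2.8156 m


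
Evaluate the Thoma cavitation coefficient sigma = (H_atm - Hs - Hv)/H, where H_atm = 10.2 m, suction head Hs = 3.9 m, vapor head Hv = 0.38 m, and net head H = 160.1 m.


sigma = (10.2 - 3.9 - 0.38) / 160.1 = 0.0370


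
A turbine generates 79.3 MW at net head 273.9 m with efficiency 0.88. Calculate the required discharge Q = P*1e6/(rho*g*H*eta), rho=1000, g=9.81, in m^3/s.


Q = 79.3 * 1e6 / (1000 * 9.81 * 273.9 * 0.88) = 33.5374 m^3/s


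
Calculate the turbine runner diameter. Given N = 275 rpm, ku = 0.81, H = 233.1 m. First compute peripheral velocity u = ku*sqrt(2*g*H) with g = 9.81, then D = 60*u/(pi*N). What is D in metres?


u = 0.81 * sqrt(2*9.81*233.1) = 54.7779 m/s
D = 60 * 54.7779 / (pi * 275) = 3.8043 m


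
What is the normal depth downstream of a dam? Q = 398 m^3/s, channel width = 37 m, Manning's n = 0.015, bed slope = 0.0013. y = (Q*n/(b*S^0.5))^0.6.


y = (398 * 0.015 / (37 * 0.0013^0.5))^0.6 = 2.4574 m


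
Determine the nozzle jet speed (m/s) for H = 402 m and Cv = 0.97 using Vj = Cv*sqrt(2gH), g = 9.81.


Vj = 0.97 * sqrt(2*9.81*402) = 86.1458 m/s


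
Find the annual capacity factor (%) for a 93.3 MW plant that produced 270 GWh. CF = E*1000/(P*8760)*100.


CF = 270 * 1000 / (93.3 * 8760) * 100 = 33.0353 %


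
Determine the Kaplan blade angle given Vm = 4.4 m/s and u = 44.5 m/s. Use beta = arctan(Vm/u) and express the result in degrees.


beta = arctan(4.4 / 44.5) = 5.6468 degrees


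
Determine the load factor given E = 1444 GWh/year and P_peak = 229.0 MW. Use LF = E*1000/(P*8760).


LF = 1444 * 1000 / (229.0 * 8760) = 0.7198


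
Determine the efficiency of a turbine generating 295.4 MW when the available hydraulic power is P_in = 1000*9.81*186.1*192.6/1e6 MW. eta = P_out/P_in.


P_in = 1000 * 9.81 * 186.1 * 192.6 / 1e6 = 351.6185 MW
eta = 295.4 / 351.6185 = 0.8401


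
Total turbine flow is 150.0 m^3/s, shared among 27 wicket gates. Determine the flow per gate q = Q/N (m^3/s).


q = 150.0 / 27 = 5.5556 m^3/s


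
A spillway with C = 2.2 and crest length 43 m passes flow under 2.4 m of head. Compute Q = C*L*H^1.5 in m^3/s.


Q = 2.2 * 43 * 2.4^1.5 = 351.7289 m^3/s


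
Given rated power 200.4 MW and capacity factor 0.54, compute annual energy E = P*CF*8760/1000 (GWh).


E = 200.4 * 0.54 * 8760 / 1000 = 947.9722 GWh


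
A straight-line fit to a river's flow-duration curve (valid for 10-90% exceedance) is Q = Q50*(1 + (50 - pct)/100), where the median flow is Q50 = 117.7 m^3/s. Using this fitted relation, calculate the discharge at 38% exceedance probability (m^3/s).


Q = 117.7 * (1 + (50 - 38)/100) = 131.8240 m^3/s


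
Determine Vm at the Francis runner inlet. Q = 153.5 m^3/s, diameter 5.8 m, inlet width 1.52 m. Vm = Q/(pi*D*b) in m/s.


Vm = 153.5 / (pi * 5.8 * 1.52) = 5.5423 m/s


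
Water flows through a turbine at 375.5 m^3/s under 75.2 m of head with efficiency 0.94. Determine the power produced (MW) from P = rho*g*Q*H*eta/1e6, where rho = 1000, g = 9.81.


P = 1000 * 9.81 * 375.5 * 75.2 * 0.94 / 1e6 = 260.3902 MW


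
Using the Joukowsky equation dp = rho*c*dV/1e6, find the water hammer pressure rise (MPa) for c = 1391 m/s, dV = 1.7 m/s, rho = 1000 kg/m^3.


dp = 1000 * 1391 * 1.7 / 1e6 = 2.3647 MPa


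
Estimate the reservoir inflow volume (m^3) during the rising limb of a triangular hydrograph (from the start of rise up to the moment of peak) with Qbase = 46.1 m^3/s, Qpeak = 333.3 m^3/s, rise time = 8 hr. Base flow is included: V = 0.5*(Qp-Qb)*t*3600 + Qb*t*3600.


V = 0.5*(333.3 - 46.1)*8*3600 + 46.1*8*3600 = 5.4634e+06 m^3


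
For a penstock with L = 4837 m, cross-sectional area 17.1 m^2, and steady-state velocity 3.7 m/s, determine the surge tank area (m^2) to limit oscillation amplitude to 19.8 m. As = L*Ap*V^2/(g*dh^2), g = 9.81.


As = 4837 * 17.1 * 3.7^2 / (9.81 * 19.8^2) = 294.4261 m^2


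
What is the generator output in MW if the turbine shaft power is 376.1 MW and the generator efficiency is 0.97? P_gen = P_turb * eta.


P_gen = 376.1 * 0.97 = 364.8170 MW


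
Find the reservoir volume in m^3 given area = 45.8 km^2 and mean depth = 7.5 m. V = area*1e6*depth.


V = 45.8 * 1e6 * 7.5 = 3.4350e+08 m^3


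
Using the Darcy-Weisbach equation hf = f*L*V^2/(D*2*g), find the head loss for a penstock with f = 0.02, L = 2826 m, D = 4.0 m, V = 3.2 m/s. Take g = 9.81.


hf = 0.02 * 2826 * 3.2^2 / (4.0 * 2 * 9.81) = 7.3747 m


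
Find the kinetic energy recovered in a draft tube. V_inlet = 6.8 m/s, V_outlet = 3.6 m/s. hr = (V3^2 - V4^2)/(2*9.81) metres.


hr = (6.8^2 - 3.6^2) / (2*9.81) = 1.6962 m


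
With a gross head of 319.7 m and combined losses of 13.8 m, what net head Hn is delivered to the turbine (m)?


Hn = 319.7 - 13.8 = 305.9000 m


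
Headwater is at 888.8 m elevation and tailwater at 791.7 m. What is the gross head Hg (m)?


Hg = 888.8 - 791.7 = 97.1000 m


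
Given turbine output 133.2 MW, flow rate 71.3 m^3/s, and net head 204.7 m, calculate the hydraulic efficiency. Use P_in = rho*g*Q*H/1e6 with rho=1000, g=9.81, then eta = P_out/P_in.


P_in = 1000 * 9.81 * 71.3 * 204.7 / 1e6 = 143.1780 MW
eta = 133.2 / 143.1780 = 0.9303


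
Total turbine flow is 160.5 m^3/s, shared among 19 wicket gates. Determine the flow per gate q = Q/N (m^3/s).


q = 160.5 / 19 = 8.4474 m^3/s


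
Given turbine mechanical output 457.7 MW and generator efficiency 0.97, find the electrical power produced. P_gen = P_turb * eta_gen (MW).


P_gen = 457.7 * 0.97 = 443.9690 MW


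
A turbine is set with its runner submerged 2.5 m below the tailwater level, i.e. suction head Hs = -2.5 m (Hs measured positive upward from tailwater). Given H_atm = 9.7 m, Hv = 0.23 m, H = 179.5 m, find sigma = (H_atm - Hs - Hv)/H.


sigma = (9.7 - (-2.5) - 0.23) / 179.5 = 0.0667


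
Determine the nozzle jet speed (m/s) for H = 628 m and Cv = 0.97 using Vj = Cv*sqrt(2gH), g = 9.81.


Vj = 0.97 * sqrt(2*9.81*628) = 107.6716 m/s


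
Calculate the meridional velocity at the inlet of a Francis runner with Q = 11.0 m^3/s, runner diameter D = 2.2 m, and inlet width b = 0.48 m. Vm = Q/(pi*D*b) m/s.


Vm = 11.0 / (pi * 2.2 * 0.48) = 3.3157 m/s


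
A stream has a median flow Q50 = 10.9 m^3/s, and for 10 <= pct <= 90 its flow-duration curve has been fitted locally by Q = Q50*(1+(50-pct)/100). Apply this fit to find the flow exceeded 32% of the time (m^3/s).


Q = 10.9 * (1 + (50 - 32)/100) = 12.8620 m^3/s


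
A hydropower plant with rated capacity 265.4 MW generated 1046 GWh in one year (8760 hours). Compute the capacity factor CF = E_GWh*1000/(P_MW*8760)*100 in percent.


CF = 1046 * 1000 / (265.4 * 8760) * 100 = 44.9911 %


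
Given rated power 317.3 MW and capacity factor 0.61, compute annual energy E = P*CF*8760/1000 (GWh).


E = 317.3 * 0.61 * 8760 / 1000 = 1695.5243 GWh


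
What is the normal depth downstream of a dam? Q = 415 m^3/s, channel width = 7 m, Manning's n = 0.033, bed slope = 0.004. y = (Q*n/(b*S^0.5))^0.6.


y = (415 * 0.033 / (7 * 0.004^0.5))^0.6 = 7.8390 m


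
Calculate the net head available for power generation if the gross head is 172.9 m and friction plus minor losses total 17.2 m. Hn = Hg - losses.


Hn = 172.9 - 17.2 = 155.7000 m


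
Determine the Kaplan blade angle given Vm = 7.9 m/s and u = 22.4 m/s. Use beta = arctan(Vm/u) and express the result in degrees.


beta = arctan(7.9 / 22.4) = 19.4267 degrees


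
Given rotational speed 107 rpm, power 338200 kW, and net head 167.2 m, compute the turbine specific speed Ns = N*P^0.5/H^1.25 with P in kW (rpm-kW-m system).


Ns = 107 * 338200^0.5 / 167.2^1.25 = 103.4964


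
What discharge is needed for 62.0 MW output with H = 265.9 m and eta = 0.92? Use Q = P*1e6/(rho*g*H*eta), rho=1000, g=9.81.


Q = 62.0 * 1e6 / (1000 * 9.81 * 265.9 * 0.92) = 25.8355 m^3/s


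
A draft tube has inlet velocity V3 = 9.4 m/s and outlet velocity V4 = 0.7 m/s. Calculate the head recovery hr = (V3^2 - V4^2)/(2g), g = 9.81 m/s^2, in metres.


hr = (9.4^2 - 0.7^2) / (2*9.81) = 4.4786 m


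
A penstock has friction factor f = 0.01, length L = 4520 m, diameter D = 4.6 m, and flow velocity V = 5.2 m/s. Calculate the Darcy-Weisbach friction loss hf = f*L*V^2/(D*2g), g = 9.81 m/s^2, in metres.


hf = 0.01 * 4520 * 5.2^2 / (4.6 * 2 * 9.81) = 13.5422 m


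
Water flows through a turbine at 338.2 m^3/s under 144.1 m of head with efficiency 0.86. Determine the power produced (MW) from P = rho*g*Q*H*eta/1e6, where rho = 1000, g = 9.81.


P = 1000 * 9.81 * 338.2 * 144.1 * 0.86 / 1e6 = 411.1545 MW


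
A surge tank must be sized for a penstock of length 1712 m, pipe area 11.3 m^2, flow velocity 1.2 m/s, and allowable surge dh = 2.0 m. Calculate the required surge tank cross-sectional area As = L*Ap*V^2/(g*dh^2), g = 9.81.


As = 1712 * 11.3 * 1.2^2 / (9.81 * 2.0^2) = 709.9303 m^2


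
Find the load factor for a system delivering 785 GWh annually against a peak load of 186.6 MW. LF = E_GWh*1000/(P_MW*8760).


LF = 785 * 1000 / (186.6 * 8760) = 0.4802


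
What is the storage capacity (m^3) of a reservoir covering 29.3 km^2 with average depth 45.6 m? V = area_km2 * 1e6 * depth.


V = 29.3 * 1e6 * 45.6 = 1.3361e+09 m^3


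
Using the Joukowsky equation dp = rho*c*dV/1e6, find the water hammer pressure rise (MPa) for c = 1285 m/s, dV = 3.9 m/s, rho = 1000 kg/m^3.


dp = 1000 * 1285 * 3.9 / 1e6 = 5.0115 MPa


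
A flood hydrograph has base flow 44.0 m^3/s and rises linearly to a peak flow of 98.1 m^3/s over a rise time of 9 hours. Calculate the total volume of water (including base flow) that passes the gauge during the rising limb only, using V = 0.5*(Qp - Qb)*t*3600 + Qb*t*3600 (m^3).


V = 0.5*(98.1 - 44.0)*9*3600 + 44.0*9*3600 = 2.3020e+06 m^3


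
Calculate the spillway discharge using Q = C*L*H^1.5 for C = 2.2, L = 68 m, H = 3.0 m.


Q = 2.2 * 68 * 3.0^1.5 = 777.3444 m^3/s


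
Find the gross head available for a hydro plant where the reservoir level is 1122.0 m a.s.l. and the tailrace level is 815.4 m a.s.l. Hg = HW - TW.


Hg = 1122.0 - 815.4 = 306.6000 m


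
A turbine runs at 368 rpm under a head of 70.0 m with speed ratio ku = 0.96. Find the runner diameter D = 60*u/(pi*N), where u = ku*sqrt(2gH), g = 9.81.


u = 0.96 * sqrt(2*9.81*70.0) = 35.5770 m/s
D = 60 * 35.5770 / (pi * 368) = 1.8464 m


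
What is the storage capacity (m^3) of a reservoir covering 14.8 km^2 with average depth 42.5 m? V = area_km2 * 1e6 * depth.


V = 14.8 * 1e6 * 42.5 = 6.2900e+08 m^3


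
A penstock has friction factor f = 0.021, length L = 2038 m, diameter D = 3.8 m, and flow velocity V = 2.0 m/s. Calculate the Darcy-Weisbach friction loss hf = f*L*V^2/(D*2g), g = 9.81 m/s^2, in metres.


hf = 0.021 * 2038 * 2.0^2 / (3.8 * 2 * 9.81) = 2.2962 m


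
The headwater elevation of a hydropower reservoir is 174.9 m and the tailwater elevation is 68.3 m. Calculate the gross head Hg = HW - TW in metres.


Hg = 174.9 - 68.3 = 106.6000 m


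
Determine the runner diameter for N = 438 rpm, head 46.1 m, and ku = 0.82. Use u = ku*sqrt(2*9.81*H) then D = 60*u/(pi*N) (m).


u = 0.82 * sqrt(2*9.81*46.1) = 24.6612 m/s
D = 60 * 24.6612 / (pi * 438) = 1.0753 m


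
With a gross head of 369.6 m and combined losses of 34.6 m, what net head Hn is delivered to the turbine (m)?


Hn = 369.6 - 34.6 = 335.0000 m


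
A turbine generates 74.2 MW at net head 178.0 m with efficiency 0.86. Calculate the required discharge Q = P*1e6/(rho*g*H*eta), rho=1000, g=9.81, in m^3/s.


Q = 74.2 * 1e6 / (1000 * 9.81 * 178.0 * 0.86) = 49.4102 m^3/s


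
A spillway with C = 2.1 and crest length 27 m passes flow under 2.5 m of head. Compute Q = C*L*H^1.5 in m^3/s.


Q = 2.1 * 27 * 2.5^1.5 = 224.1264 m^3/s


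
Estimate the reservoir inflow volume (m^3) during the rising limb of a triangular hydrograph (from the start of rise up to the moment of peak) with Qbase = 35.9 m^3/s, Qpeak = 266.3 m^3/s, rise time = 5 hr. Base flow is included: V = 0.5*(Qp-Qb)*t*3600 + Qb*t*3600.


V = 0.5*(266.3 - 35.9)*5*3600 + 35.9*5*3600 = 2.7198e+06 m^3


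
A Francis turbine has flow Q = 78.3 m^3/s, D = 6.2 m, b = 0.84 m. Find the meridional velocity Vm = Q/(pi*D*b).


Vm = 78.3 / (pi * 6.2 * 0.84) = 4.7856 m/s


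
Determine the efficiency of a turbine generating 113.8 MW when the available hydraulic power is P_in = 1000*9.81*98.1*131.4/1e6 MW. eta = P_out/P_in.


P_in = 1000 * 9.81 * 98.1 * 131.4 / 1e6 = 126.4542 MW
eta = 113.8 / 126.4542 = 0.8999


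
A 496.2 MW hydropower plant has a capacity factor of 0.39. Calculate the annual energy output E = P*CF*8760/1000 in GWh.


E = 496.2 * 0.39 * 8760 / 1000 = 1695.2177 GWh


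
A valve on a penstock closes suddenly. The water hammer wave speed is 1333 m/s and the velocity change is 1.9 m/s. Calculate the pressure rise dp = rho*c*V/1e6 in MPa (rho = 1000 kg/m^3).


dp = 1000 * 1333 * 1.9 / 1e6 = 2.5327 MPa


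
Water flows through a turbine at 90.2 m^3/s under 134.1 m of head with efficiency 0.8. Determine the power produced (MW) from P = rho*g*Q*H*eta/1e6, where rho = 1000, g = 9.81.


P = 1000 * 9.81 * 90.2 * 134.1 * 0.8 / 1e6 = 94.9280 MW


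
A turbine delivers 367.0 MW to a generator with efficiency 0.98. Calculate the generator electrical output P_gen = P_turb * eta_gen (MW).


P_gen = 367.0 * 0.98 = 359.6600 MW


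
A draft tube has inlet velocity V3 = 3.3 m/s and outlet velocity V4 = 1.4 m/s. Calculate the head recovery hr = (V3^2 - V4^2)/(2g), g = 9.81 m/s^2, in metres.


hr = (3.3^2 - 1.4^2) / (2*9.81) = 0.4551 m


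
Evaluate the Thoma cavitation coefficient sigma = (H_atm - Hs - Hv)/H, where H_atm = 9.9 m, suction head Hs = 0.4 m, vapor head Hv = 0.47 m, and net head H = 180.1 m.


sigma = (9.9 - 0.4 - 0.47) / 180.1 = 0.0501


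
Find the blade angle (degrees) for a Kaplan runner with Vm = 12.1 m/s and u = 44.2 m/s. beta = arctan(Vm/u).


beta = arctan(12.1 / 44.2) = 15.3099 degrees


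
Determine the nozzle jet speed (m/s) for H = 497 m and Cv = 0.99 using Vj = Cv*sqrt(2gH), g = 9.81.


Vj = 0.99 * sqrt(2*9.81*497) = 97.7604 m/s


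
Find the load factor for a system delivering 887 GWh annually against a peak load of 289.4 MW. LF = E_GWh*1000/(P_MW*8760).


LF = 887 * 1000 / (289.4 * 8760) = 0.3499


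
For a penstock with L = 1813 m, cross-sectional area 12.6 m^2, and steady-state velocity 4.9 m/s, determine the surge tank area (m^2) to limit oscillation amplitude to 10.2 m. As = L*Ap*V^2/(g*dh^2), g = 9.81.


As = 1813 * 12.6 * 4.9^2 / (9.81 * 10.2^2) = 537.3920 m^2


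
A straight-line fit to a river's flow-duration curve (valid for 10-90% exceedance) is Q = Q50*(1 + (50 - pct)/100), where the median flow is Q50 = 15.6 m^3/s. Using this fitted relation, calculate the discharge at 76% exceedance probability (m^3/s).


Q = 15.6 * (1 + (50 - 76)/100) = 11.5440 m^3/s


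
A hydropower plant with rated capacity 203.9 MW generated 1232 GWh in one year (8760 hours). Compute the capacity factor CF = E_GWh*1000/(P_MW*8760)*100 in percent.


CF = 1232 * 1000 / (203.9 * 8760) * 100 = 68.9746 %


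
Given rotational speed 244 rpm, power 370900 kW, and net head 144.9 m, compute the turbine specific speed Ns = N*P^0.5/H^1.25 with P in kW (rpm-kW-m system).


Ns = 244 * 370900^0.5 / 144.9^1.25 = 295.5853


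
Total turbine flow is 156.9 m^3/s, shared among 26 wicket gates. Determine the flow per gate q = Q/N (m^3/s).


q = 156.9 / 26 = 6.0346 m^3/s


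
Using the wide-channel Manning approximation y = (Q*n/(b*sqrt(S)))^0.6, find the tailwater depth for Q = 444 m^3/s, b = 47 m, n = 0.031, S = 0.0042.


y = (444 * 0.031 / (47 * 0.0042^0.5))^0.6 = 2.4718 m


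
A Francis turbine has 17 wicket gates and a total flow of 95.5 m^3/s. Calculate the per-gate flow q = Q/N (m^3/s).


q = 95.5 / 17 = 5.6176 m^3/s


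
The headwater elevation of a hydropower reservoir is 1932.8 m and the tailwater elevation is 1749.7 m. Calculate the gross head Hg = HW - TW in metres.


Hg = 1932.8 - 1749.7 = 183.1000 m


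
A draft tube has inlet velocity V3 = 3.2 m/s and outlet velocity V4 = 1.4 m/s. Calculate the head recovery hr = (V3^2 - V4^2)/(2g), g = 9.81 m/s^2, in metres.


hr = (3.2^2 - 1.4^2) / (2*9.81) = 0.4220 m


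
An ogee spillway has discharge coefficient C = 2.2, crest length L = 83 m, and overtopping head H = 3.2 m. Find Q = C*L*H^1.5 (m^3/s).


Q = 2.2 * 83 * 3.2^1.5 = 1045.2634 m^3/s


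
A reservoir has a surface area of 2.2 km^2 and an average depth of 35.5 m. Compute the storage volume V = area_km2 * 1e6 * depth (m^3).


V = 2.2 * 1e6 * 35.5 = 7.8100e+07 m^3


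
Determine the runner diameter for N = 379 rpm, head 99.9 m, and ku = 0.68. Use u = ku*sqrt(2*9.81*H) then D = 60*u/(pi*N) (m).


u = 0.68 * sqrt(2*9.81*99.9) = 30.1052 m/s
D = 60 * 30.1052 / (pi * 379) = 1.5171 m


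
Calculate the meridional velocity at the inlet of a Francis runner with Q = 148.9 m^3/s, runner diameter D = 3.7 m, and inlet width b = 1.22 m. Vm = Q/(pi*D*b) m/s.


Vm = 148.9 / (pi * 3.7 * 1.22) = 10.4999 m/s


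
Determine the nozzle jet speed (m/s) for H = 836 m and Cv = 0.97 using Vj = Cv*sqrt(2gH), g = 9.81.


Vj = 0.97 * sqrt(2*9.81*836) = 124.2294 m/s


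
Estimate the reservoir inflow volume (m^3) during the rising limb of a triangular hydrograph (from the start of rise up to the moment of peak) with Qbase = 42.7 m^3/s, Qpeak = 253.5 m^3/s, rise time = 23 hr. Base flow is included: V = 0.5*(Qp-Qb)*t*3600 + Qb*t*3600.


V = 0.5*(253.5 - 42.7)*23*3600 + 42.7*23*3600 = 1.2263e+07 m^3


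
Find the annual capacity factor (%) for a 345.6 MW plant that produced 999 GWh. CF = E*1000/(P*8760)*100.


CF = 999 * 1000 / (345.6 * 8760) * 100 = 32.9980 %


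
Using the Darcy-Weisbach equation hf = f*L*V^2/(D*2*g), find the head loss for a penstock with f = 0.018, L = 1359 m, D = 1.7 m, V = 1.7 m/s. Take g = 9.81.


hf = 0.018 * 1359 * 1.7^2 / (1.7 * 2 * 9.81) = 2.1195 m


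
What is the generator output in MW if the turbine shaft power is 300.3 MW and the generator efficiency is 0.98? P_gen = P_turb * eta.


P_gen = 300.3 * 0.98 = 294.2940 MW


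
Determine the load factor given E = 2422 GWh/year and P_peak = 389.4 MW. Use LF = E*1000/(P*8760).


LF = 2422 * 1000 / (389.4 * 8760) = 0.7100


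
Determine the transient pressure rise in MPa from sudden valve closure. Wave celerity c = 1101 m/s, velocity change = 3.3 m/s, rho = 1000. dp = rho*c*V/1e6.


dp = 1000 * 1101 * 3.3 / 1e6 = 3.6333 MPa


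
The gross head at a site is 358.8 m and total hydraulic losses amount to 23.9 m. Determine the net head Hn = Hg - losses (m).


Hn = 358.8 - 23.9 = 334.9000 m


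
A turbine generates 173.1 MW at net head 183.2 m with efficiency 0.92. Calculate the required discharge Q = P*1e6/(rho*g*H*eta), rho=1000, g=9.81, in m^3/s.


Q = 173.1 * 1e6 / (1000 * 9.81 * 183.2 * 0.92) = 104.6923 m^3/s


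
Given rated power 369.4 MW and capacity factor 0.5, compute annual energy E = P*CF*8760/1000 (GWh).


E = 369.4 * 0.5 * 8760 / 1000 = 1617.9720 GWh


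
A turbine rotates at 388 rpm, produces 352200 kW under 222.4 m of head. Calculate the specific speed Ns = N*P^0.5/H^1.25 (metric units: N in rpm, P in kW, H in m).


Ns = 388 * 352200^0.5 / 222.4^1.25 = 268.1069


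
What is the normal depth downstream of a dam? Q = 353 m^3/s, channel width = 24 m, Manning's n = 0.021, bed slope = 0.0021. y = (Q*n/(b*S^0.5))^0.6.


y = (353 * 0.021 / (24 * 0.0021^0.5))^0.6 = 3.1420 m


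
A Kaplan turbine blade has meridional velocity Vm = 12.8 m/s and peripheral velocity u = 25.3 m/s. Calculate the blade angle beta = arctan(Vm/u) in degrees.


beta = arctan(12.8 / 25.3) = 26.8362 degrees


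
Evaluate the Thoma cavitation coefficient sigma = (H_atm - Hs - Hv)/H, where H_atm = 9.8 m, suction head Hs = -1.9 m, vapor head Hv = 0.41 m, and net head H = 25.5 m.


sigma = (9.8 - (-1.9) - 0.41) / 25.5 = 0.4427


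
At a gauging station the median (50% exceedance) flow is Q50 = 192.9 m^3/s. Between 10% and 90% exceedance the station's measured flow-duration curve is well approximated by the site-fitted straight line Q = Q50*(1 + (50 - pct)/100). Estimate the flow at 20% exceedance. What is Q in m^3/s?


Q = 192.9 * (1 + (50 - 20)/100) = 250.7700 m^3/s


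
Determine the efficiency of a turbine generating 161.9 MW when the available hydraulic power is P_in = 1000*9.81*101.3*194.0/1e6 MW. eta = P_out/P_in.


P_in = 1000 * 9.81 * 101.3 * 194.0 / 1e6 = 192.7881 MW
eta = 161.9 / 192.7881 = 0.8398


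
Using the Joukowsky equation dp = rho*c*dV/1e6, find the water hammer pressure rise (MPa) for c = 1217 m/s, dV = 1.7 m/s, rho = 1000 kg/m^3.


dp = 1000 * 1217 * 1.7 / 1e6 = 2.0689 MPa


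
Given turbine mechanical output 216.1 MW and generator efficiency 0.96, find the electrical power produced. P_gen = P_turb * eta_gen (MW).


P_gen = 216.1 * 0.96 = 207.4560 MW


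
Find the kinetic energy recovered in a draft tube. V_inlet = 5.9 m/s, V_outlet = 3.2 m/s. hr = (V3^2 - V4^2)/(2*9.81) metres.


hr = (5.9^2 - 3.2^2) / (2*9.81) = 1.2523 m


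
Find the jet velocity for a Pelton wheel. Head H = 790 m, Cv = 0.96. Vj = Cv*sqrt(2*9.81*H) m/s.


Vj = 0.96 * sqrt(2*9.81*790) = 119.5183 m/s


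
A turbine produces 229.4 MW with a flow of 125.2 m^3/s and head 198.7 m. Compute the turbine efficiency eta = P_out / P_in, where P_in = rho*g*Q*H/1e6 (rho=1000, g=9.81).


P_in = 1000 * 9.81 * 125.2 * 198.7 / 1e6 = 244.0457 MW
eta = 229.4 / 244.0457 = 0.9400


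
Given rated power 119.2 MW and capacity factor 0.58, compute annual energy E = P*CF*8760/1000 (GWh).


E = 119.2 * 0.58 * 8760 / 1000 = 605.6314 GWh


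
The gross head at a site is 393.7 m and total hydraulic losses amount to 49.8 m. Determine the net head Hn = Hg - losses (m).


Hn = 393.7 - 49.8 = 343.9000 m


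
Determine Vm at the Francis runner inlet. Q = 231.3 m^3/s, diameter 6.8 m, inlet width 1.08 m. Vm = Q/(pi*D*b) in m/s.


Vm = 231.3 / (pi * 6.8 * 1.08) = 10.0252 m/s


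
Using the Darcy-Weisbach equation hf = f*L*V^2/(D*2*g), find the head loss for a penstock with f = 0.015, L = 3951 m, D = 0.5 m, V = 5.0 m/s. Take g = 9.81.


hf = 0.015 * 3951 * 5.0^2 / (0.5 * 2 * 9.81) = 151.0321 m


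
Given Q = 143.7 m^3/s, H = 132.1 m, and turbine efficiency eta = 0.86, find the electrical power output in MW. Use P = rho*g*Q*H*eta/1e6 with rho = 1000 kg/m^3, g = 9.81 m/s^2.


P = 1000 * 9.81 * 143.7 * 132.1 * 0.86 / 1e6 = 160.1500 MW


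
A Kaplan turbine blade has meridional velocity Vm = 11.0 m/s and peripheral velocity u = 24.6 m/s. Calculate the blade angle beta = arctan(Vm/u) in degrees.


beta = arctan(11.0 / 24.6) = 24.0920 degrees


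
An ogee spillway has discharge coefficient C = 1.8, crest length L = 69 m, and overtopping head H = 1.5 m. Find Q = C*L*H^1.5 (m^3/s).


Q = 1.8 * 69 * 1.5^1.5 = 228.1700 m^3/s


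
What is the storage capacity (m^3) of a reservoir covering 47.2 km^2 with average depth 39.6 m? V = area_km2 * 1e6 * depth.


V = 47.2 * 1e6 * 39.6 = 1.8691e+09 m^3


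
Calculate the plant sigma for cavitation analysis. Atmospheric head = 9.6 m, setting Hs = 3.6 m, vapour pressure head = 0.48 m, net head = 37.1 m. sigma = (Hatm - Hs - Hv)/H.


sigma = (9.6 - 3.6 - 0.48) / 37.1 = 0.1488


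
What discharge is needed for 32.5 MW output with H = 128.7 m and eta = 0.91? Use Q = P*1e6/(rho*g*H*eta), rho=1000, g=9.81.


Q = 32.5 * 1e6 / (1000 * 9.81 * 128.7 * 0.91) = 28.2875 m^3/s


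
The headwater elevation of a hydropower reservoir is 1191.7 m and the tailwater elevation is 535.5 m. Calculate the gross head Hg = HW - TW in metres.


Hg = 1191.7 - 535.5 = 656.2000 m


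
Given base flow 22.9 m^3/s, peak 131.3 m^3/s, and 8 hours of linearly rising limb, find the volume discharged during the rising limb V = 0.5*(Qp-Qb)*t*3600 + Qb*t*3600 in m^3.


V = 0.5*(131.3 - 22.9)*8*3600 + 22.9*8*3600 = 2.2205e+06 m^3


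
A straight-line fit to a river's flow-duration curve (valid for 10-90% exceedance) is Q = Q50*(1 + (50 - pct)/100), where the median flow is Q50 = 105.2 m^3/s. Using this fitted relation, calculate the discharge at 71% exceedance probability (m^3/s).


Q = 105.2 * (1 + (50 - 71)/100) = 83.1080 m^3/s


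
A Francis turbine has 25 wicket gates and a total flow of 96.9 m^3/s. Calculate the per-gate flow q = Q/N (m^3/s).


q = 96.9 / 25 = 3.8760 m^3/s


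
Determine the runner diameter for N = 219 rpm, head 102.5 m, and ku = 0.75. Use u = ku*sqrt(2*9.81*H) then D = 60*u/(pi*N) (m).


u = 0.75 * sqrt(2*9.81*102.5) = 33.6335 m/s
D = 60 * 33.6335 / (pi * 219) = 2.9331 m


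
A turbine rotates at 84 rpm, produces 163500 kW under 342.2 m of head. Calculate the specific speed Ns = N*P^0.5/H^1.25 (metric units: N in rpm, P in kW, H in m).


Ns = 84 * 163500^0.5 / 342.2^1.25 = 23.0775


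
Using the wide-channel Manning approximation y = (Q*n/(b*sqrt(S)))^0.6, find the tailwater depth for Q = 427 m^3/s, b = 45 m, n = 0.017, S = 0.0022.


y = (427 * 0.017 / (45 * 0.0022^0.5))^0.6 = 2.0983 m


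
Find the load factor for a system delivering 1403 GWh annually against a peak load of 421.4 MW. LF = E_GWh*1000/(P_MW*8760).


LF = 1403 * 1000 / (421.4 * 8760) = 0.3801


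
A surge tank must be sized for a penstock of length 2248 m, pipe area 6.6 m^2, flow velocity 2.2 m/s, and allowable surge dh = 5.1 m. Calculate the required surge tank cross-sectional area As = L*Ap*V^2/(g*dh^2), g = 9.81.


As = 2248 * 6.6 * 2.2^2 / (9.81 * 5.1^2) = 281.4338 m^2


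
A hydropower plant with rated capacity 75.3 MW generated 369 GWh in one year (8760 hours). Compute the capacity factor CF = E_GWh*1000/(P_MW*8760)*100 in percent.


CF = 369 * 1000 / (75.3 * 8760) * 100 = 55.9406 %


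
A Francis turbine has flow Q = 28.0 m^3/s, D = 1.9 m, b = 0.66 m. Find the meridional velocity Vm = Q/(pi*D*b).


Vm = 28.0 / (pi * 1.9 * 0.66) = 7.1074 m/s


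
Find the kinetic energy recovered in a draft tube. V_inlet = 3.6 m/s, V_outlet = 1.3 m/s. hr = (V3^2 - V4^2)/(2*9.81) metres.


hr = (3.6^2 - 1.3^2) / (2*9.81) = 0.5744 m


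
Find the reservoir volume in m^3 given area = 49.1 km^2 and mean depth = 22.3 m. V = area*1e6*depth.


V = 49.1 * 1e6 * 22.3 = 1.0949e+09 m^3


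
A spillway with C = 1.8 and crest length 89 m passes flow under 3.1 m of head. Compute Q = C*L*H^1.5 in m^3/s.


Q = 1.8 * 89 * 3.1^1.5 = 874.3897 m^3/s


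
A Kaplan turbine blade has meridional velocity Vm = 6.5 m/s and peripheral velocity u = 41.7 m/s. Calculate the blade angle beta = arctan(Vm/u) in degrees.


beta = arctan(6.5 / 41.7) = 8.8597 degrees


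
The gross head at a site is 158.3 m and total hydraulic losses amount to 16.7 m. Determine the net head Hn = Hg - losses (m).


Hn = 158.3 - 16.7 = 141.6000 m


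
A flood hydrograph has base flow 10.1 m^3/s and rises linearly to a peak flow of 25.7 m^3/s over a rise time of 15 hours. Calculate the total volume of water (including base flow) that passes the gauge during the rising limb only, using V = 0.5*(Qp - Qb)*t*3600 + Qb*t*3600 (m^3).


V = 0.5*(25.7 - 10.1)*15*3600 + 10.1*15*3600 = 966600.0000 m^3


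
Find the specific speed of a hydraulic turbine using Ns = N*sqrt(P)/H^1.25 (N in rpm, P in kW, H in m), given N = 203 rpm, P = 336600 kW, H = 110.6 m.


Ns = 203 * 336600^0.5 / 110.6^1.25 = 328.3668


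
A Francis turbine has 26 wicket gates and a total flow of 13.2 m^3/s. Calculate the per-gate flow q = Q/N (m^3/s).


q = 13.2 / 26 = 0.5077 m^3/s


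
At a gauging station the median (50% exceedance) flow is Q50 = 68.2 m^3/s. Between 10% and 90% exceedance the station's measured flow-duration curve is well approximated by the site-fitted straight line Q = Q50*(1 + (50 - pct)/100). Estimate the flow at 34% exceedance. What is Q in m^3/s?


Q = 68.2 * (1 + (50 - 34)/100) = 79.1120 m^3/s


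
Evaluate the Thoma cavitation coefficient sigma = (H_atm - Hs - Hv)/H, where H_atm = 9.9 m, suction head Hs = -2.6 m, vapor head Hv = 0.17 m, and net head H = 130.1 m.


sigma = (9.9 - (-2.6) - 0.17) / 130.1 = 0.0948


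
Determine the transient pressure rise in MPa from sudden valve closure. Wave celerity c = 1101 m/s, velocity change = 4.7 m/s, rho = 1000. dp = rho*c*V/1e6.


dp = 1000 * 1101 * 4.7 / 1e6 = 5.1747 MPa


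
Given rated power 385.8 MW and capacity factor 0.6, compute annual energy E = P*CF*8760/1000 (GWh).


E = 385.8 * 0.6 * 8760 / 1000 = 2027.7648 GWh


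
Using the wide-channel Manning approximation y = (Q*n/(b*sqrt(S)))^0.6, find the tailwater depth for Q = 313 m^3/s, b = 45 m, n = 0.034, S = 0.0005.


y = (313 * 0.034 / (45 * 0.0005^0.5))^0.6 = 4.1171 m


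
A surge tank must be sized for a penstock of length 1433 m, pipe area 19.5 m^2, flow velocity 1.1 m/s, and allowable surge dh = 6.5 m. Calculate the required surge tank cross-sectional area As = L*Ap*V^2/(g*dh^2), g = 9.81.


As = 1433 * 19.5 * 1.1^2 / (9.81 * 6.5^2) = 81.5775 m^2


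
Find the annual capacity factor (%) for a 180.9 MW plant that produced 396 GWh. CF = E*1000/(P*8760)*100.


CF = 396 * 1000 / (180.9 * 8760) * 100 = 24.9892 %


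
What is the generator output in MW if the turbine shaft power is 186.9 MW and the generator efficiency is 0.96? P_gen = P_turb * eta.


P_gen = 186.9 * 0.96 = 179.4240 MW


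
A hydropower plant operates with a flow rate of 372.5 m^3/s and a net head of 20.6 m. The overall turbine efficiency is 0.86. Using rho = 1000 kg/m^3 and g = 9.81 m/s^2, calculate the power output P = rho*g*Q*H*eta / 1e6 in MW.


P = 1000 * 9.81 * 372.5 * 20.6 * 0.86 / 1e6 = 64.7383 MW


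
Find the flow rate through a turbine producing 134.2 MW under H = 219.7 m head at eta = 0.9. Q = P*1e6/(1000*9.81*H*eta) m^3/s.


Q = 134.2 * 1e6 / (1000 * 9.81 * 219.7 * 0.9) = 69.1848 m^3/s


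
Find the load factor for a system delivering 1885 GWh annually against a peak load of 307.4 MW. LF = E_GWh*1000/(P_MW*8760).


LF = 1885 * 1000 / (307.4 * 8760) = 0.7000


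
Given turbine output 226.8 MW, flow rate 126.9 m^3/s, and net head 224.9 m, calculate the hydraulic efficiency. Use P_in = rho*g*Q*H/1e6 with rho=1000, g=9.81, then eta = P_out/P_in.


P_in = 1000 * 9.81 * 126.9 * 224.9 / 1e6 = 279.9755 MW
eta = 226.8 / 279.9755 = 0.8101


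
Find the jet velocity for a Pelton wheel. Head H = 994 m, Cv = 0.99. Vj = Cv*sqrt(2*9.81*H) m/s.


Vj = 0.99 * sqrt(2*9.81*994) = 138.2541 m/s


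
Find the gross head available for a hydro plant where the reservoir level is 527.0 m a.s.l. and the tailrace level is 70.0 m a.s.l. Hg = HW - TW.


Hg = 527.0 - 70.0 = 457.0000 m


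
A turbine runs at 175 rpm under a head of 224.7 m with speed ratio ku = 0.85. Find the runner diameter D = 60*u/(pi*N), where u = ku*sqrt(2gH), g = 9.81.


u = 0.85 * sqrt(2*9.81*224.7) = 56.4378 m/s
D = 60 * 56.4378 / (pi * 175) = 6.1593 m


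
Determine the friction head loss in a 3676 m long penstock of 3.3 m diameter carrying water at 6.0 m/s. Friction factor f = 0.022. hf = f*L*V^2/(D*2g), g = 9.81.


hf = 0.022 * 3676 * 6.0^2 / (3.3 * 2 * 9.81) = 44.9664 m


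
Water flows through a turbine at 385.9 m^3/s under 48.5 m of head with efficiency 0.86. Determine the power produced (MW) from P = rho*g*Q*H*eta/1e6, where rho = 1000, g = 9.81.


P = 1000 * 9.81 * 385.9 * 48.5 * 0.86 / 1e6 = 157.9007 MW


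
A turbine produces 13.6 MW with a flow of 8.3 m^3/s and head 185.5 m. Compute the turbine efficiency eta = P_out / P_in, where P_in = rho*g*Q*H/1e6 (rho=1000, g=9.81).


P_in = 1000 * 9.81 * 8.3 * 185.5 / 1e6 = 15.1040 MW
eta = 13.6 / 15.1040 = 0.9004
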